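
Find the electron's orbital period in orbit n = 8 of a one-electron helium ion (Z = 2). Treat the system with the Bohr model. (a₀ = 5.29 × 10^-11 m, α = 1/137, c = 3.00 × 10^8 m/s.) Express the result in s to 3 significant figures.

1.94 × 10^-14 s

r = n²a₀/Z = 8²·5.29 × 10^-11/2 = 1.69 × 10^-9 m
v = Zαc/n = 2·0.00730·3.00 × 10^8/8 = 5.47 × 10^5 m/s
T = 2πr/v = 1.94 × 10^-14 s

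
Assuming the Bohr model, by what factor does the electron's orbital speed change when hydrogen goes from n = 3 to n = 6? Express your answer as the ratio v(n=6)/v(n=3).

1/2

v ∝ Z^1 · n^-1; with Z fixed, v ∝ n^-1.
v(n=6)/v(n=3) = (6/3)^-1 = 1/2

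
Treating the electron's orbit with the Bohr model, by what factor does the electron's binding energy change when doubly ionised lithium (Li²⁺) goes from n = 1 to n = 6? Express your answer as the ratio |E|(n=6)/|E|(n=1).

1/36

|E| ∝ Z^2 · n^-2; with Z fixed, |E| ∝ n^-2.
|E|(n=6)/|E|(n=1) = (6/1)^-2 = 1/36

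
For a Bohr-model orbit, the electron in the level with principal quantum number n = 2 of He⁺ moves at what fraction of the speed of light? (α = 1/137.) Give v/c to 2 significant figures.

0.0073

v_n = Zαc/n, so v/c = Zα/n = 2 × 0.0073 / 2 = 0.0073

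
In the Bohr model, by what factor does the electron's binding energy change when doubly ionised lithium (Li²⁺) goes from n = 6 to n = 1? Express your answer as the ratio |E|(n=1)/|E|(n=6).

|E| ∝ Z^2 · n^-2; with Z fixed, |E| ∝ n^-2.
|E|(n=1)/|E|(n=6) = (1/6)^-2 = 36

36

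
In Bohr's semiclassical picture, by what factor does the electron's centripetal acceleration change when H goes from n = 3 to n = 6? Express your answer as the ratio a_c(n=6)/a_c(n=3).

1/16

a_c ∝ Z^3 · n^-4; with Z fixed, a_c ∝ n^-4.
a_c(n=6)/a_c(n=3) = (6/3)^-4 = 1/16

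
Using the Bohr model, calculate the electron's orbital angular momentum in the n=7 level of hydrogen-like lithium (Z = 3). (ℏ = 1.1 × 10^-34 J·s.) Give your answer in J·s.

7.7 × 10^-34 J·s

L_n = nℏ = 7 × 1.1 × 10^-34 = 7.7 × 10^-34 J·s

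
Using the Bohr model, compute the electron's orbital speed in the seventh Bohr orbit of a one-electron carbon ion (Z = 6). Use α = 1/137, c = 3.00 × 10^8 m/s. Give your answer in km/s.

v_n = Zαc/n = 6 × 0.00730 × 3.00 × 10^8 / 7
    = 1880 km/s

1880 km/s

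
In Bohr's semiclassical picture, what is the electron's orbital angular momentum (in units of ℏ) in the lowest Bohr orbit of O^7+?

1

L_n = nℏ, so L/ℏ = n = 1.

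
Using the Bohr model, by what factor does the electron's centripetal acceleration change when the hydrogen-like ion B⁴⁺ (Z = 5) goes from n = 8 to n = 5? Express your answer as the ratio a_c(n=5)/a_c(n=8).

a_c ∝ Z^3 · n^-4; with Z fixed, a_c ∝ n^-4.
a_c(n=5)/a_c(n=8) = (5/8)^-4 = 4096/625

4096/625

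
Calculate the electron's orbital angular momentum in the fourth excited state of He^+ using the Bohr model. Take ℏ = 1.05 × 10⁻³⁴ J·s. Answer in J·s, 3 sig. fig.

L_n = nℏ = 5 × 1.05 × 10⁻³⁴ = 5.25 × 10⁻³⁴ J·s

5.25 × 10⁻³⁴ J·s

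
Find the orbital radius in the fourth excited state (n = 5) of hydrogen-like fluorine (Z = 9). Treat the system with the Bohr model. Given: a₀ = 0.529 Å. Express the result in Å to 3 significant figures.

r_n = n²a₀/Z = 5² × 0.529 / 9
    = 25 × 0.529 / 9 = 1.47 Å

1.47 Å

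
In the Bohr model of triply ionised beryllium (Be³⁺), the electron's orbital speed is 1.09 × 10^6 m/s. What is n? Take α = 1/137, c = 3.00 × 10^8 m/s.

8

v_n = Zαc/n ⇒ n = Zαc/v = 4 × 0.00730 × 3.00 × 10^8 / 1.09 × 10^6 ≈ 8.04
n = 8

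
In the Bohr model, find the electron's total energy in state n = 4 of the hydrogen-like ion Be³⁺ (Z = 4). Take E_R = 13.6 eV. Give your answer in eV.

E_n = −E_R·Z²/n² = −13.6 × 4²/4² = -13.6 eV

-13.6 eV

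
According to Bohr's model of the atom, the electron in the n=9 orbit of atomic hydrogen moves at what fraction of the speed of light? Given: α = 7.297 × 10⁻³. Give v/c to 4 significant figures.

0.0008108

v_n = Zαc/n, so v/c = Zα/n = 1 × 0.007297 / 9 = 0.0008108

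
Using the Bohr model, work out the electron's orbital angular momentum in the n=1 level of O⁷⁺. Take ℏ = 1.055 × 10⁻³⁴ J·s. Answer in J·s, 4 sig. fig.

1.055 × 10⁻³⁴ J·s

L_n = nℏ = 1 × 1.055 × 10⁻³⁴ = 1.055 × 10⁻³⁴ J·s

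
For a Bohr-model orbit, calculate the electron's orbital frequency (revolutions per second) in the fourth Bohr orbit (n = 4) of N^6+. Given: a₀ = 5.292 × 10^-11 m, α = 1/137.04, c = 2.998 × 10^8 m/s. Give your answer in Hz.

5.037 × 10^15 Hz

r = n²a₀/Z = 1.210 × 10^-10 m, v = Zαc/n = 3.828 × 10^6 m/s
f = v/(2πr) = 5.037 × 10^15 Hz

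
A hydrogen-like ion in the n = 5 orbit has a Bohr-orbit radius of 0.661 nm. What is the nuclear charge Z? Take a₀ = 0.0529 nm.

r_n = n²a₀/Z ⇒ Z = n²a₀/r = 5² × 0.0529 / 0.661 ≈ 2.00
Z = 2

2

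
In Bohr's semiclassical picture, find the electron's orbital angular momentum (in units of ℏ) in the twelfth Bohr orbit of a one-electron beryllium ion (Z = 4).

12

L_n = nℏ, so L/ℏ = n = 12.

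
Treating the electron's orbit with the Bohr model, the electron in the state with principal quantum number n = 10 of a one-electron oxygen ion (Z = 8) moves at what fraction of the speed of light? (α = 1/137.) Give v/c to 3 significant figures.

v_n = Zαc/n, so v/c = Zα/n = 8 × 0.00730 / 10 = 0.00584

0.00584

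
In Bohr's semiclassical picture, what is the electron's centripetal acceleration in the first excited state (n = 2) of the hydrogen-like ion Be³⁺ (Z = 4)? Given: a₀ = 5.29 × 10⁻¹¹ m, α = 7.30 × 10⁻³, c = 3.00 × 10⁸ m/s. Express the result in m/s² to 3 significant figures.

3.63 × 10²³ m/s²

r = n²a₀/Z = 5.29 × 10⁻¹¹ m, v = Zαc/n = 4.38 × 10⁶ m/s
a = v²/r = (4.38 × 10⁶)² / 5.29 × 10⁻¹¹ = 3.63 × 10²³ m/s²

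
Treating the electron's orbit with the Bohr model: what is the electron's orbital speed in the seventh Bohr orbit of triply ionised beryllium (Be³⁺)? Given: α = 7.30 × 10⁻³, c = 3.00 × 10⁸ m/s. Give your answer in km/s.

v_n = Zαc/n = 4 × 0.00730 × 3.00 × 10⁸ / 7
    = 1250 km/s

1250 km/s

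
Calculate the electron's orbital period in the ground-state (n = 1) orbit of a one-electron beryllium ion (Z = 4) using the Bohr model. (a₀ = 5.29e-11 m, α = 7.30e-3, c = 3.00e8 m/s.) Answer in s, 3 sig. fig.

9.49e-18 s

r = n²a₀/Z = 1²·5.29e-11/4 = 1.32e-11 m
v = Zαc/n = 4·0.00730·3.00e8/1 = 8.76e6 m/s
T = 2πr/v = 9.49e-18 s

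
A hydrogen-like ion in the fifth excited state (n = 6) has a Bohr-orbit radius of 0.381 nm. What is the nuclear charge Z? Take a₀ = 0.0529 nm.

r_n = n²a₀/Z ⇒ Z = n²a₀/r = 6² × 0.0529 / 0.381 ≈ 5.00
Z = 5

5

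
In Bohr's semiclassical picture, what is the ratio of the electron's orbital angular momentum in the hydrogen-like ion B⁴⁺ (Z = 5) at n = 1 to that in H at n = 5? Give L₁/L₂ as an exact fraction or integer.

L = nℏ is independent of Z.
L₁/L₂ = n₁/n₂ = 1/5 = 1/5

1/5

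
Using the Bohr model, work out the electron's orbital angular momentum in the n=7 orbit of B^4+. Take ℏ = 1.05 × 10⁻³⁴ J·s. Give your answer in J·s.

7.35 × 10⁻³⁴ J·s

L_n = nℏ = 7 × 1.05 × 10⁻³⁴ = 7.35 × 10⁻³⁴ J·s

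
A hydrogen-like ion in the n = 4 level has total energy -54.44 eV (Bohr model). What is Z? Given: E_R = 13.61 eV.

E_n = −E_R Z²/n² ⇒ Z² = −E_n n²/E_R = 54.44 × 4² / 13.61 ≈ 64.00
Z = 8

8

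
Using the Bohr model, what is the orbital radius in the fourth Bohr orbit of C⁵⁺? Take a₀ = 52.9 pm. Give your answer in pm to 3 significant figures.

141 pm

r_n = n²a₀/Z = 4² × 52.9 / 6
    = 16 × 52.9 / 6 = 141 pm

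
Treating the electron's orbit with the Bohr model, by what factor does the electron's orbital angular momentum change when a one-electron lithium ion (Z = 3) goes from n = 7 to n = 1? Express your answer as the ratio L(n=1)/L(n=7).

L = nℏ depends only on n, so L ∝ n.
L(n=1)/L(n=7) = (1/7)^1 = 1/7

1/7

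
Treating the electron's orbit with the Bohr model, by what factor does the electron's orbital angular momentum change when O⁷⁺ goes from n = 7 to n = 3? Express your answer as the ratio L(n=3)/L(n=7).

L = nℏ depends only on n, so L ∝ n.
L(n=3)/L(n=7) = (3/7)^1 = 3/7

3/7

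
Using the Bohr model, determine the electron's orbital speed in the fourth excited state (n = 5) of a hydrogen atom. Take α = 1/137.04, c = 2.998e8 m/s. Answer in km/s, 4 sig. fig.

v_n = Zαc/n = 1 × 0.007297 × 2.998e8 / 5
    = 437.5 km/s

437.5 km/s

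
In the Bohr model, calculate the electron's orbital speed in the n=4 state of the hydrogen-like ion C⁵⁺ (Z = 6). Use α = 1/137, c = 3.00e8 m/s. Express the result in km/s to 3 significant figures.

3280 km/s

v_n = Zαc/n = 6 × 0.00730 × 3.00e8 / 4
    = 3280 km/s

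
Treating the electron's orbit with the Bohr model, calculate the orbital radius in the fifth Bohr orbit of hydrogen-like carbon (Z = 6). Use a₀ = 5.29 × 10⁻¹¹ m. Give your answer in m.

r_n = n²a₀/Z = 5² × 5.29 × 10⁻¹¹ / 6
    = 25 × 5.29 × 10⁻¹¹ / 6 = 2.20 × 10⁻¹⁰ m

2.20 × 10⁻¹⁰ m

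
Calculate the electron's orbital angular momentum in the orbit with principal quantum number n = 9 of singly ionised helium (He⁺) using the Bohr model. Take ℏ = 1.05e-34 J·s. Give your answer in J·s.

9.45e-34 J·s

L_n = nℏ = 9 × 1.05e-34 = 9.45e-34 J·s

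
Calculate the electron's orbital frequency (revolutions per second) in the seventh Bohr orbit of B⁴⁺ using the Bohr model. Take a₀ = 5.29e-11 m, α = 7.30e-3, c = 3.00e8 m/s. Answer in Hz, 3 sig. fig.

r = n²a₀/Z = 5.18e-10 m, v = Zαc/n = 1.56e6 m/s
f = v/(2πr) = 4.80e14 Hz

4.80e14 Hz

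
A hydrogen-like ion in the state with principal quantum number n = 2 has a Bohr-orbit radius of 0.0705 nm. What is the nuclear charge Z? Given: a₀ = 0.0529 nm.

r_n = n²a₀/Z ⇒ Z = n²a₀/r = 2² × 0.0529 / 0.0705 ≈ 3.00
Z = 3

3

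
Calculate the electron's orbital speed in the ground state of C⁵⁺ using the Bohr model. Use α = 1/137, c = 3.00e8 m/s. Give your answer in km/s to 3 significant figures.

1.31e4 km/s

v_n = Zαc/n = 6 × 0.00730 × 3.00e8 / 1
    = 1.31e4 km/s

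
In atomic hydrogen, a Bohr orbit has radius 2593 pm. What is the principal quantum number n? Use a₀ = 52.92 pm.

r_n = n²a₀/Z ⇒ n² = rZ/a₀ = 2593 × 1 / 52.92 ≈ 49.00
n = 7

7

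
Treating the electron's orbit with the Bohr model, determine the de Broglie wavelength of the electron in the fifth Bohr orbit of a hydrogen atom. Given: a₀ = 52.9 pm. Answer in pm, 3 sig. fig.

The Bohr quantisation condition is nλ = 2πr_n.
r_n = n²a₀/Z = 1320 pm
λ = 2πr_n/n = 2π·1320/5 = 1660 pm

1660 pm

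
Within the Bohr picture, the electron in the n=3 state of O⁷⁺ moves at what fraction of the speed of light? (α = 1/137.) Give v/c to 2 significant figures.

v_n = Zαc/n, so v/c = Zα/n = 8 × 0.0073 / 3 = 0.019

0.019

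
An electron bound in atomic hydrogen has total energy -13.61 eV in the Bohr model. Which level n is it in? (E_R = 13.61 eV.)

E_n = −E_R Z²/n² ⇒ n² = E_R Z²/(−E_n) = 13.61 × 1² / 13.61 ≈ 1.00
n = 1

1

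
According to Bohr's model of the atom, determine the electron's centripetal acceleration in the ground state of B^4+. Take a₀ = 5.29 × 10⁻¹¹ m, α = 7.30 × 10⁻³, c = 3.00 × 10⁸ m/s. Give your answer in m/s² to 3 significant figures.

r = n²a₀/Z = 1.06 × 10⁻¹¹ m, v = Zαc/n = 1.09 × 10⁷ m/s
a = v²/r = (1.09 × 10⁷)² / 1.06 × 10⁻¹¹ = 1.13 × 10²⁵ m/s²

1.13 × 10²⁵ m/s²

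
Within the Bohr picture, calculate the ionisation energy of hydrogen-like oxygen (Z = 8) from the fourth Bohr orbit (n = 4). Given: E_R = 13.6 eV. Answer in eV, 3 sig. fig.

E_n = −E_R·Z²/n² = −13.6 × 8²/4² eV = -54.4 eV
Ionisation energy = −E_n = 54.4 eV

54.4 eV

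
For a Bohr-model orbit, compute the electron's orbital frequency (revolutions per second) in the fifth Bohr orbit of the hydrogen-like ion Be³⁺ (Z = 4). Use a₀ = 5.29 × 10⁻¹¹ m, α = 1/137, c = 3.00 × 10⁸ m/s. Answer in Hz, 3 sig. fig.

r = n²a₀/Z = 3.31 × 10⁻¹⁰ m, v = Zαc/n = 1.75 × 10⁶ m/s
f = v/(2πr) = 8.43 × 10¹⁴ Hz

8.43 × 10¹⁴ Hz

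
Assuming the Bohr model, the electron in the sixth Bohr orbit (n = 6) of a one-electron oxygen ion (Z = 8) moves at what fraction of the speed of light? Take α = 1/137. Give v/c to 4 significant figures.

0.009732

v_n = Zαc/n, so v/c = Zα/n = 8 × 0.007299 / 6 = 0.009732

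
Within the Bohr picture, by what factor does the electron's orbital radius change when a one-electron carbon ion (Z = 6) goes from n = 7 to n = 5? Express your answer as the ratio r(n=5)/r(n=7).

r ∝ Z^-1 · n^2; with Z fixed, r ∝ n^2.
r(n=5)/r(n=7) = (5/7)^2 = 25/49

25/49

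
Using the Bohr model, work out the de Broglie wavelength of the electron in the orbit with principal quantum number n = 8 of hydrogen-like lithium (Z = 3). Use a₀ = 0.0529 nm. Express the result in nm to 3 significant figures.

The Bohr quantisation condition is nλ = 2πr_n.
r_n = n²a₀/Z = 1.13 nm
λ = 2πr_n/n = 2π·1.13/8 = 0.886 nm

0.886 nm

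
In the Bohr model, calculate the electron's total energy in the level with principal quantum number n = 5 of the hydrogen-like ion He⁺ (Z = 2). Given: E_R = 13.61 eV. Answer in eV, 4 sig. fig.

E_n = −E_R·Z²/n² = −13.61 × 2²/5² = -2.178 eV

-2.178 eV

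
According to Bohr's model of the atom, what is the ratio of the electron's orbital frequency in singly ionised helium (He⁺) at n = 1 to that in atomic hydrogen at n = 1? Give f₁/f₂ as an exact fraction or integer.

4

f ∝ Z^2 · n^-3
f₁/f₂ = (2/1)^2 · (1/1)^-3 = 4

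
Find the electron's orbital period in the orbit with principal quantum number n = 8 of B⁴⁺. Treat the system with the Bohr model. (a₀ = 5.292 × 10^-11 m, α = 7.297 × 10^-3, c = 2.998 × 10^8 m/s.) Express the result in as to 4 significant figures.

3113 as

r = n²a₀/Z = 8²·5.292 × 10^-11/5 = 6.774 × 10^-10 m
v = Zαc/n = 5·0.007297·2.998 × 10^8/8 = 1.367 × 10^6 m/s
T = 2πr/v = 3.113 × 10^-15 s = 3113 as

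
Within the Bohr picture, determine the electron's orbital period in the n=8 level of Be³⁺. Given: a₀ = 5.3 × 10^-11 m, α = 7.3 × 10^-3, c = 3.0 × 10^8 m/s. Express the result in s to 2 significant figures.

4.9 × 10^-15 s

r = n²a₀/Z = 8²·5.3 × 10^-11/4 = 8.5 × 10^-10 m
v = Zαc/n = 4·0.0073·3.0 × 10^8/8 = 1.1 × 10^6 m/s
T = 2πr/v = 4.9 × 10^-15 s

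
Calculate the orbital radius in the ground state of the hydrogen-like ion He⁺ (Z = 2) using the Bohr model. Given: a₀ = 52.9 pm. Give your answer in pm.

26.4 pm

r_n = n²a₀/Z = 1² × 52.9 / 2
    = 1 × 52.9 / 2 = 26.4 pm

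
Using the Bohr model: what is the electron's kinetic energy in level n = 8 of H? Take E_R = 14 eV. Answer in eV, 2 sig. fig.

For a Coulomb orbit the virial theorem gives K = −E_n.
E_n = −E_R·Z²/n², so K = E_R·Z²/n² = 14 × 1²/8² = 0.22 eV

0.22 eV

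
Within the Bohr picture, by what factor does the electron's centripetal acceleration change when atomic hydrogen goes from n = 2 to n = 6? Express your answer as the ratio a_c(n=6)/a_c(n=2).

a_c ∝ Z^3 · n^-4; with Z fixed, a_c ∝ n^-4.
a_c(n=6)/a_c(n=2) = (6/2)^-4 = 1/81

1/81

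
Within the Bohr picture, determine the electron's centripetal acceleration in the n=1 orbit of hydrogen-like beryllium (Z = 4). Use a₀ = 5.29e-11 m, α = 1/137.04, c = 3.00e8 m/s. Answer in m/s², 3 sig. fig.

5.80e24 m/s²

r = n²a₀/Z = 1.32e-11 m, v = Zαc/n = 8.76e6 m/s
a = v²/r = (8.76e6)² / 1.32e-11 = 5.80e24 m/s²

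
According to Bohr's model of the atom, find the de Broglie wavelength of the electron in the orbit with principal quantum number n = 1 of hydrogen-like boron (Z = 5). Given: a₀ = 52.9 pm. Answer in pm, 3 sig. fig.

66.5 pm

The Bohr quantisation condition is nλ = 2πr_n.
r_n = n²a₀/Z = 10.6 pm
λ = 2πr_n/n = 2π·10.6/1 = 66.5 pm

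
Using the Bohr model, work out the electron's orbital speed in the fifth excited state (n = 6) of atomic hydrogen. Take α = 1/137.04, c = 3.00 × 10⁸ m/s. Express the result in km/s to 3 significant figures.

365 km/s

v_n = Zαc/n = 1 × 0.00730 × 3.00 × 10⁸ / 6
    = 365 km/s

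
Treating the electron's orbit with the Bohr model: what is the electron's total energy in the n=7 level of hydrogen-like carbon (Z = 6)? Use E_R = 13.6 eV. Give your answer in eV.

-9.99 eV

E_n = −E_R·Z²/n² = −13.6 × 6²/7² = -9.99 eV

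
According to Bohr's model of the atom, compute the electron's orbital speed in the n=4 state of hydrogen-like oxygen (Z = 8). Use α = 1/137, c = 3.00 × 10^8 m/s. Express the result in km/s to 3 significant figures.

4380 km/s

v_n = Zαc/n = 8 × 0.00730 × 3.00 × 10^8 / 4
    = 4380 km/s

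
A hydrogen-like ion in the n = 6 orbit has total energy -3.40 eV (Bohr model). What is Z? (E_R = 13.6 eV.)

E_n = −E_R Z²/n² ⇒ Z² = −E_n n²/E_R = 3.40 × 6² / 13.6 ≈ 9.00
Z = 3

3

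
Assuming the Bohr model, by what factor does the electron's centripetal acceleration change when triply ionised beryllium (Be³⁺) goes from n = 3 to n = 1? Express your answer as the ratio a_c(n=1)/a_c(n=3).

81

a_c ∝ Z^3 · n^-4; with Z fixed, a_c ∝ n^-4.
a_c(n=1)/a_c(n=3) = (1/3)^-4 = 81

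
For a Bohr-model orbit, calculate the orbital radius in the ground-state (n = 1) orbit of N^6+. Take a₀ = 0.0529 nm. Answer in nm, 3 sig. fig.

0.00756 nm

r_n = n²a₀/Z = 1² × 0.0529 / 7
    = 1 × 0.0529 / 7 = 0.00756 nm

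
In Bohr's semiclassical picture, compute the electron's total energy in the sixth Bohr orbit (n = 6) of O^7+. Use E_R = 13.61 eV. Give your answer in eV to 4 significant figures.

-24.20 eV

E_n = −E_R·Z²/n² = −13.61 × 8²/6² = -24.20 eV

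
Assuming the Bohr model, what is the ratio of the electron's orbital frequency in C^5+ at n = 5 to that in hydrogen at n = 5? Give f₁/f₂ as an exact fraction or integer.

36

f ∝ Z^2 · n^-3
f₁/f₂ = (6/1)^2 · (5/5)^-3 = 36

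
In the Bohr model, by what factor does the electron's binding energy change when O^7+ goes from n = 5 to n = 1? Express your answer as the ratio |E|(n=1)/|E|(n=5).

|E| ∝ Z^2 · n^-2; with Z fixed, |E| ∝ n^-2.
|E|(n=1)/|E|(n=5) = (1/5)^-2 = 25

25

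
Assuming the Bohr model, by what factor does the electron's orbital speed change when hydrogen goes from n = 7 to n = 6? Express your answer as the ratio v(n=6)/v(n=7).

v ∝ Z^1 · n^-1; with Z fixed, v ∝ n^-1.
v(n=6)/v(n=7) = (6/7)^-1 = 7/6

7/6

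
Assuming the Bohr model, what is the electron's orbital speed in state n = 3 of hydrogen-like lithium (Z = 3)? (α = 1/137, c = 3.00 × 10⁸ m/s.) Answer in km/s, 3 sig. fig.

v_n = Zαc/n = 3 × 0.00730 × 3.00 × 10⁸ / 3
    = 2190 km/s

2190 km/s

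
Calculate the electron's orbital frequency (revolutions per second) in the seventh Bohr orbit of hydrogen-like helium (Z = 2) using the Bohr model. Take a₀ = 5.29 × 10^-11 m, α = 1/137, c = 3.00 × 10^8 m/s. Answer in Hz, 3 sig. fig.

r = n²a₀/Z = 1.30 × 10^-9 m, v = Zαc/n = 6.26 × 10^5 m/s
f = v/(2πr) = 7.68 × 10^13 Hz

7.68 × 10^13 Hz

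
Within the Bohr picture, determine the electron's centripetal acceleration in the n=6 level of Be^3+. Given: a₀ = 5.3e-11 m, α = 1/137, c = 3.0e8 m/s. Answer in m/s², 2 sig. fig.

4.5e21 m/s²

r = n²a₀/Z = 4.8e-10 m, v = Zαc/n = 1.5e6 m/s
a = v²/r = (1.5e6)² / 4.8e-10 = 4.5e21 m/s²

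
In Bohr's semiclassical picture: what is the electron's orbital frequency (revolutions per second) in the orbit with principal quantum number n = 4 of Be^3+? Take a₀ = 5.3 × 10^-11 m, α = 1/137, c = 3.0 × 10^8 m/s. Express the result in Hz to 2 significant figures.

1.6 × 10^15 Hz

r = n²a₀/Z = 2.1 × 10^-10 m, v = Zαc/n = 2.2 × 10^6 m/s
f = v/(2πr) = 1.6 × 10^15 Hz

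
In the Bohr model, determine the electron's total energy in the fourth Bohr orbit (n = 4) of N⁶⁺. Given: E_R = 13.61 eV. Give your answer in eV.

-41.68 eV

E_n = −E_R·Z²/n² = −13.61 × 7²/4² = -41.68 eV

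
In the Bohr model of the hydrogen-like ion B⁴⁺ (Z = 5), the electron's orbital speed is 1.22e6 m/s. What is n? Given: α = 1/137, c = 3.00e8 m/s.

v_n = Zαc/n ⇒ n = Zαc/v = 5 × 0.00730 × 3.00e8 / 1.22e6 ≈ 8.97
n = 9

9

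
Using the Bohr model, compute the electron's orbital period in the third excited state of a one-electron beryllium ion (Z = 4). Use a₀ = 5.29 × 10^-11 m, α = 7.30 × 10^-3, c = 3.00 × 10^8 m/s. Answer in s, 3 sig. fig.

6.07 × 10^-16 s

r = n²a₀/Z = 4²·5.29 × 10^-11/4 = 2.12 × 10^-10 m
v = Zαc/n = 4·0.00730·3.00 × 10^8/4 = 2.19 × 10^6 m/s
T = 2πr/v = 6.07 × 10^-16 s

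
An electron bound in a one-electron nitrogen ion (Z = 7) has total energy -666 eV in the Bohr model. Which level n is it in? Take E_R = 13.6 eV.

1

E_n = −E_R Z²/n² ⇒ n² = E_R Z²/(−E_n) = 13.6 × 7² / 666 ≈ 1.00
n = 1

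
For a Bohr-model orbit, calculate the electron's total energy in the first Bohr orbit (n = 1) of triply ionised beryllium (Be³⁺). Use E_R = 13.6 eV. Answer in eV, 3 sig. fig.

-218 eV

E_n = −E_R·Z²/n² = −13.6 × 4²/1² = -218 eV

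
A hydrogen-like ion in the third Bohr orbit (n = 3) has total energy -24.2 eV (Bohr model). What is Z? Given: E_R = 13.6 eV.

4

E_n = −E_R Z²/n² ⇒ Z² = −E_n n²/E_R = 24.2 × 3² / 13.6 ≈ 16.01
Z = 4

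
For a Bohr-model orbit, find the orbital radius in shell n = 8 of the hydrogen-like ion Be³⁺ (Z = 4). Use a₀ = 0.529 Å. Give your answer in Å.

r_n = n²a₀/Z = 8² × 0.529 / 4
    = 64 × 0.529 / 4 = 8.46 Å

8.46 Å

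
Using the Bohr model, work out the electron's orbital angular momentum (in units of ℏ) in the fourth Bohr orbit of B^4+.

L_n = nℏ, so L/ℏ = n = 4.

4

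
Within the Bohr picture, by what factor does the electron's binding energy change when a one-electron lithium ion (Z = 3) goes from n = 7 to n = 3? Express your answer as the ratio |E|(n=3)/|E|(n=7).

49/9

|E| ∝ Z^2 · n^-2; with Z fixed, |E| ∝ n^-2.
|E|(n=3)/|E|(n=7) = (3/7)^-2 = 49/9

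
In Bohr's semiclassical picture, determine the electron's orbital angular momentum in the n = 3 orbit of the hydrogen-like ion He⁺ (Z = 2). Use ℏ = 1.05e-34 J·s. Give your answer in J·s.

L_n = nℏ = 3 × 1.05e-34 = 3.15e-34 J·s

3.15e-34 J·s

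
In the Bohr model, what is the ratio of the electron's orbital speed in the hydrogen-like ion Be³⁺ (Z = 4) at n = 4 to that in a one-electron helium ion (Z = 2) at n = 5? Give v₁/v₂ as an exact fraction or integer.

v ∝ Z^1 · n^-1
v₁/v₂ = (4/2)^1 · (4/5)^-1 = 5/2

5/2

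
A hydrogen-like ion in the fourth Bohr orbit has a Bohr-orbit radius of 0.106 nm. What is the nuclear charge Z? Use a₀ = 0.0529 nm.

r_n = n²a₀/Z ⇒ Z = n²a₀/r = 4² × 0.0529 / 0.106 ≈ 7.98
Z = 8

8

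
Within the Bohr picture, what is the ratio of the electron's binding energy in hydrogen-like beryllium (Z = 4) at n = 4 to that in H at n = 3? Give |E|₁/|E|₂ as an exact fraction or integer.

|E| ∝ Z^2 · n^-2
|E|₁/|E|₂ = (4/1)^2 · (4/3)^-2 = 9

9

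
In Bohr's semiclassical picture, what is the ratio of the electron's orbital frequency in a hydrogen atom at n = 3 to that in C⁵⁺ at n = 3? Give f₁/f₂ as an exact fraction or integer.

f ∝ Z^2 · n^-3
f₁/f₂ = (1/6)^2 · (3/3)^-3 = 1/36

1/36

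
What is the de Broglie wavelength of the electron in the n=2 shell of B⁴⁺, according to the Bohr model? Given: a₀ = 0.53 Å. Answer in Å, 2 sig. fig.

1.3 Å

The Bohr quantisation condition is nλ = 2πr_n.
r_n = n²a₀/Z = 0.42 Å
λ = 2πr_n/n = 2π·0.42/2 = 1.3 Å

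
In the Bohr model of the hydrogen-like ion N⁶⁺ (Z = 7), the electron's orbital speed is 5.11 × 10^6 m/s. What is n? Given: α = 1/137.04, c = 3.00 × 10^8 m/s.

v_n = Zαc/n ⇒ n = Zαc/v = 7 × 0.00730 × 3.00 × 10^8 / 5.11 × 10^6 ≈ 3.00
n = 3

3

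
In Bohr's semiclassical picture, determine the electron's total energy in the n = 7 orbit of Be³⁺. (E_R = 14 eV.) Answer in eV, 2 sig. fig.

E_n = −E_R·Z²/n² = −14 × 4²/7² = -4.6 eV

-4.6 eV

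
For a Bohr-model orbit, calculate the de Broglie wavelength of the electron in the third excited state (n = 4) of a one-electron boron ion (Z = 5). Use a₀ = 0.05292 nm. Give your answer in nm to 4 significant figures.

The Bohr quantisation condition is nλ = 2πr_n.
r_n = n²a₀/Z = 0.1693 nm
λ = 2πr_n/n = 2π·0.1693/4 = 0.2660 nm

0.2660 nm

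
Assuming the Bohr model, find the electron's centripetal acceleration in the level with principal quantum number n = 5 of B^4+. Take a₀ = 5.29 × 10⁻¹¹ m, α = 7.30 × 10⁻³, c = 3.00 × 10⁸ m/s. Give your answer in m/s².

1.81 × 10²² m/s²

r = n²a₀/Z = 2.64 × 10⁻¹⁰ m, v = Zαc/n = 2.19 × 10⁶ m/s
a = v²/r = (2.19 × 10⁶)² / 2.64 × 10⁻¹⁰ = 1.81 × 10²² m/s²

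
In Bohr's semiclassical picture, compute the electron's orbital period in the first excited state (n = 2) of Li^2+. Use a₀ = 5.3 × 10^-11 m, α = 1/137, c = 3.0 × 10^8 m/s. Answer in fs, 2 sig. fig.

r = n²a₀/Z = 2²·5.3 × 10^-11/3 = 7.1 × 10^-11 m
v = Zαc/n = 3·0.0073·3.0 × 10^8/2 = 3.3 × 10^6 m/s
T = 2πr/v = 1.4 × 10^-16 s = 0.14 fs

0.14 fs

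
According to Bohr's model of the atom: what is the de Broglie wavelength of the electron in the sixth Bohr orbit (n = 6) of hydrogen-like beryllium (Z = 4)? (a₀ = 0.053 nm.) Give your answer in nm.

The Bohr quantisation condition is nλ = 2πr_n.
r_n = n²a₀/Z = 0.48 nm
λ = 2πr_n/n = 2π·0.48/6 = 0.50 nm

0.50 nm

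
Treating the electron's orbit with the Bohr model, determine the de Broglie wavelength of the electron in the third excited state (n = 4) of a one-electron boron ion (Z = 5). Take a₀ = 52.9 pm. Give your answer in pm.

The Bohr quantisation condition is nλ = 2πr_n.
r_n = n²a₀/Z = 169 pm
λ = 2πr_n/n = 2π·169/4 = 266 pm

266 pm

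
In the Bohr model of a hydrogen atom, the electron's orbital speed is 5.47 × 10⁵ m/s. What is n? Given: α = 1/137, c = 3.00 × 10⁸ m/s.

4

v_n = Zαc/n ⇒ n = Zαc/v = 1 × 0.00730 × 3.00 × 10⁸ / 5.47 × 10⁵ ≈ 4.00
n = 4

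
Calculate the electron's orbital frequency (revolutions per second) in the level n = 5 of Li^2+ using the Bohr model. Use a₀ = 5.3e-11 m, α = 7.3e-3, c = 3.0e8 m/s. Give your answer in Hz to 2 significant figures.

r = n²a₀/Z = 4.4e-10 m, v = Zαc/n = 1.3e6 m/s
f = v/(2πr) = 4.7e14 Hz

4.7e14 Hz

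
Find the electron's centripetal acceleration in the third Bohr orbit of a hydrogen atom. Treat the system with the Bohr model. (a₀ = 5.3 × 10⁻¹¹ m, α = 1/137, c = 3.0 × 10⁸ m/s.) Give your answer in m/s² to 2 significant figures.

r = n²a₀/Z = 4.8 × 10⁻¹⁰ m, v = Zαc/n = 7.3 × 10⁵ m/s
a = v²/r = (7.3 × 10⁵)² / 4.8 × 10⁻¹⁰ = 1.1 × 10²¹ m/s²

1.1 × 10²¹ m/s²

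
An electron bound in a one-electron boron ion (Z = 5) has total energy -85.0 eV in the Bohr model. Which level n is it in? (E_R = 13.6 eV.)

E_n = −E_R Z²/n² ⇒ n² = E_R Z²/(−E_n) = 13.6 × 5² / 85.0 ≈ 4.00
n = 2

2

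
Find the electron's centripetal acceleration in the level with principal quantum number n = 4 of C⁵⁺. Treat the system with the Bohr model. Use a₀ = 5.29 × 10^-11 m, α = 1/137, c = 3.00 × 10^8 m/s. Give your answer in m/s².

7.65 × 10^22 m/s²

r = n²a₀/Z = 1.41 × 10^-10 m, v = Zαc/n = 3.28 × 10^6 m/s
a = v²/r = (3.28 × 10^6)² / 1.41 × 10^-10 = 7.65 × 10^22 m/s²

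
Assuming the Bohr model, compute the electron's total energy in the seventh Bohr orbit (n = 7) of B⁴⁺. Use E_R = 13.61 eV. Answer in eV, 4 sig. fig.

E_n = −E_R·Z²/n² = −13.61 × 5²/7² = -6.944 eV

-6.944 eV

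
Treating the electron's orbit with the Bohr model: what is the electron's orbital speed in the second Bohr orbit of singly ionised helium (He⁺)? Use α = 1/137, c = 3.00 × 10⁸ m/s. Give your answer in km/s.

2190 km/s

v_n = Zαc/n = 2 × 0.00730 × 3.00 × 10⁸ / 2
    = 2190 km/s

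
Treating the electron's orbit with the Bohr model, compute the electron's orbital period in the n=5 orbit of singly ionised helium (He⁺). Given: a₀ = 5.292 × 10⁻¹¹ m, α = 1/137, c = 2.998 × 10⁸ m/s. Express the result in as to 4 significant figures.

r = n²a₀/Z = 5²·5.292 × 10⁻¹¹/2 = 6.615 × 10⁻¹⁰ m
v = Zαc/n = 2·0.007299·2.998 × 10⁸/5 = 8.753 × 10⁵ m/s
T = 2πr/v = 4.748 × 10⁻¹⁵ s = 4748 as

4748 as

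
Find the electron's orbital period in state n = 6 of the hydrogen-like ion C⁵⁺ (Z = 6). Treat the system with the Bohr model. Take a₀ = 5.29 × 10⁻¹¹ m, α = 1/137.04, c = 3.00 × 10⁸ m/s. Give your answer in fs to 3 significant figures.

0.911 fs

r = n²a₀/Z = 6²·5.29 × 10⁻¹¹/6 = 3.17 × 10⁻¹⁰ m
v = Zαc/n = 6·0.00730·3.00 × 10⁸/6 = 2.19 × 10⁶ m/s
T = 2πr/v = 9.11 × 10⁻¹⁶ s = 0.911 fs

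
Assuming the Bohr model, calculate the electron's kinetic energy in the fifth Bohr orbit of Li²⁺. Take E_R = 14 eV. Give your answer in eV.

For a Coulomb orbit the virial theorem gives K = −E_n.
E_n = −E_R·Z²/n², so K = E_R·Z²/n² = 14 × 3²/5² = 5.0 eV

5.0 eV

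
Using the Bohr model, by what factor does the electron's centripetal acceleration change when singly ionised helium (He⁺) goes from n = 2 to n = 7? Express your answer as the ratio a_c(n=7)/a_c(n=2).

16/2401

a_c ∝ Z^3 · n^-4; with Z fixed, a_c ∝ n^-4.
a_c(n=7)/a_c(n=2) = (7/2)^-4 = 16/2401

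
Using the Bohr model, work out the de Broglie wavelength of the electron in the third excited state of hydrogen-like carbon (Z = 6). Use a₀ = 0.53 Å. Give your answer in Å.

2.2 Å

The Bohr quantisation condition is nλ = 2πr_n.
r_n = n²a₀/Z = 1.4 Å
λ = 2πr_n/n = 2π·1.4/4 = 2.2 Å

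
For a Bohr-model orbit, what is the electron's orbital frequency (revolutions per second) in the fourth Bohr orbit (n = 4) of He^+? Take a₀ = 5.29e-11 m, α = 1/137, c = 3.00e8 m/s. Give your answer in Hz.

4.12e14 Hz

r = n²a₀/Z = 4.23e-10 m, v = Zαc/n = 1.09e6 m/s
f = v/(2πr) = 4.12e14 Hz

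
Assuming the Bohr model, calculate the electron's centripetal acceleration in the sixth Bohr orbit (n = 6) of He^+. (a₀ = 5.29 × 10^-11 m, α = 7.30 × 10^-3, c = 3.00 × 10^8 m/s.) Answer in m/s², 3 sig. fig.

r = n²a₀/Z = 9.52 × 10^-10 m, v = Zαc/n = 7.30 × 10^5 m/s
a = v²/r = (7.30 × 10^5)² / 9.52 × 10^-10 = 5.60 × 10^20 m/s²

5.60 × 10^20 m/s²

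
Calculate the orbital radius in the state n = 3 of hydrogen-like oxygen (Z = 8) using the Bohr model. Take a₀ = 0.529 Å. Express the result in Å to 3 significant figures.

0.595 Å

r_n = n²a₀/Z = 3² × 0.529 / 8
    = 9 × 0.529 / 8 = 0.595 Å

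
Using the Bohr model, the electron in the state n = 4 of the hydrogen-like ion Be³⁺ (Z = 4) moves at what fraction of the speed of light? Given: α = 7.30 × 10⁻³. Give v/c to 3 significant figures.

0.00730

v_n = Zαc/n, so v/c = Zα/n = 4 × 0.00730 / 4 = 0.00730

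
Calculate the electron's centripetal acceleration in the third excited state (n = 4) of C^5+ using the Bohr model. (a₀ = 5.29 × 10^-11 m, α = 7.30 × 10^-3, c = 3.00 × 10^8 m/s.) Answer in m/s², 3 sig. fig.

7.65 × 10^22 m/s²

r = n²a₀/Z = 1.41 × 10^-10 m, v = Zαc/n = 3.29 × 10^6 m/s
a = v²/r = (3.29 × 10^6)² / 1.41 × 10^-10 = 7.65 × 10^22 m/s²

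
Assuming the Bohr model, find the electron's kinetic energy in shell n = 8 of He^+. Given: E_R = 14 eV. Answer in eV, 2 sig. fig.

For a Coulomb orbit the virial theorem gives K = −E_n.
E_n = −E_R·Z²/n², so K = E_R·Z²/n² = 14 × 2²/8² = 0.88 eV

0.88 eV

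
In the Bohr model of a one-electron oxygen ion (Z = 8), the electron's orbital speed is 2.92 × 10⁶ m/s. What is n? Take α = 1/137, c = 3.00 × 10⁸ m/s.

6

v_n = Zαc/n ⇒ n = Zαc/v = 8 × 0.00730 × 3.00 × 10⁸ / 2.92 × 10⁶ ≈ 6.00
n = 6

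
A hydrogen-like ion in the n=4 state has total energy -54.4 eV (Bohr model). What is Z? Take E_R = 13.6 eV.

E_n = −E_R Z²/n² ⇒ Z² = −E_n n²/E_R = 54.4 × 4² / 13.6 ≈ 64.00
Z = 8

8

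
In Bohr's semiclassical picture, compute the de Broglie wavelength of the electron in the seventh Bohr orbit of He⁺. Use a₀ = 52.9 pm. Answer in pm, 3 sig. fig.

1160 pm

The Bohr quantisation condition is nλ = 2πr_n.
r_n = n²a₀/Z = 1300 pm
λ = 2πr_n/n = 2π·1300/7 = 1160 pm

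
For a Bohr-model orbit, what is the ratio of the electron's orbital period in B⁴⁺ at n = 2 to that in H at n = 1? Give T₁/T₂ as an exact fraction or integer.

T ∝ Z^-2 · n^3
T₁/T₂ = (5/1)^-2 · (2/1)^3 = 8/25

8/25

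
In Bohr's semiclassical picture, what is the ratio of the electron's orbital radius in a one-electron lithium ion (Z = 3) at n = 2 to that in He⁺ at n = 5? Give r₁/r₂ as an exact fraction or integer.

8/75

r ∝ Z^-1 · n^2
r₁/r₂ = (3/2)^-1 · (2/5)^2 = 8/75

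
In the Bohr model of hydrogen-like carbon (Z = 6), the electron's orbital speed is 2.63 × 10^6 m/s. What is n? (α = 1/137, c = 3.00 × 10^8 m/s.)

v_n = Zαc/n ⇒ n = Zαc/v = 6 × 0.00730 × 3.00 × 10^8 / 2.63 × 10^6 ≈ 5.00
n = 5

5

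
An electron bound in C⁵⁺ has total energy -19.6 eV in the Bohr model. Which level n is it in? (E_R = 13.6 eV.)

E_n = −E_R Z²/n² ⇒ n² = E_R Z²/(−E_n) = 13.6 × 6² / 19.6 ≈ 24.98
n = 5

5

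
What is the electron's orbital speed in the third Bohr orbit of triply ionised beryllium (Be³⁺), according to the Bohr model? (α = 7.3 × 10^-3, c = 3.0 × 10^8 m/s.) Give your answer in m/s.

v_n = Zαc/n = 4 × 0.0073 × 3.0 × 10^8 / 3
    = 2.9 × 10^6 m/s

2.9 × 10^6 m/s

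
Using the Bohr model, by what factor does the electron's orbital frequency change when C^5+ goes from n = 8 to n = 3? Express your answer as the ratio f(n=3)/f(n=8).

512/27

f ∝ Z^2 · n^-3; with Z fixed, f ∝ n^-3.
f(n=3)/f(n=8) = (3/8)^-3 = 512/27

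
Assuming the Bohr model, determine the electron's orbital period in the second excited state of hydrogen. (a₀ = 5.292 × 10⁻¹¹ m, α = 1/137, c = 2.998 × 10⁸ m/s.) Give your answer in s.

4.103 × 10⁻¹⁵ s

r = n²a₀/Z = 3²·5.292 × 10⁻¹¹/1 = 4.763 × 10⁻¹⁰ m
v = Zαc/n = 1·0.007299·2.998 × 10⁸/3 = 7.294 × 10⁵ m/s
T = 2πr/v = 4.103 × 10⁻¹⁵ s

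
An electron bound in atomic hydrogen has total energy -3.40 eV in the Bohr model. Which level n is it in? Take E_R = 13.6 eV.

2

E_n = −E_R Z²/n² ⇒ n² = E_R Z²/(−E_n) = 13.6 × 1² / 3.40 ≈ 4.00
n = 2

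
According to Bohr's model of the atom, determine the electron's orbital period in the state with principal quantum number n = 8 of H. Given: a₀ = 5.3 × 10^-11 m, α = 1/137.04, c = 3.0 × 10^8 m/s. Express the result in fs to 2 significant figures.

r = n²a₀/Z = 8²·5.3 × 10^-11/1 = 3.4 × 10^-9 m
v = Zαc/n = 1·0.0073·3.0 × 10^8/8 = 2.7 × 10^5 m/s
T = 2πr/v = 7.8 × 10^-14 s = 78 fs

78 fs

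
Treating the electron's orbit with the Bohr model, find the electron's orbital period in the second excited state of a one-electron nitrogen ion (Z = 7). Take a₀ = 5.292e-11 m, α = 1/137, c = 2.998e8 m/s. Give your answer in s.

r = n²a₀/Z = 3²·5.292e-11/7 = 6.804e-11 m
v = Zαc/n = 7·0.007299·2.998e8/3 = 5.106e6 m/s
T = 2πr/v = 8.373e-17 s

8.373e-17 s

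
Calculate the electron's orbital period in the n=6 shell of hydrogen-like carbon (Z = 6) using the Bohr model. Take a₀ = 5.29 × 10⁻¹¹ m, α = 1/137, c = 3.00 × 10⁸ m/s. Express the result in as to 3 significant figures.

r = n²a₀/Z = 6²·5.29 × 10⁻¹¹/6 = 3.17 × 10⁻¹⁰ m
v = Zαc/n = 6·0.00730·3.00 × 10⁸/6 = 2.19 × 10⁶ m/s
T = 2πr/v = 9.11 × 10⁻¹⁶ s = 911 as

911 as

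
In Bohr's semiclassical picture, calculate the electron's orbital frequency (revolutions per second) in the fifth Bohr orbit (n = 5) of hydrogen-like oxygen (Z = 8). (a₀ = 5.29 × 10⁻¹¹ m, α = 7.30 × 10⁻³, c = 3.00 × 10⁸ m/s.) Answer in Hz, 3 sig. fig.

3.37 × 10¹⁵ Hz

r = n²a₀/Z = 1.65 × 10⁻¹⁰ m, v = Zαc/n = 3.50 × 10⁶ m/s
f = v/(2πr) = 3.37 × 10¹⁵ Hz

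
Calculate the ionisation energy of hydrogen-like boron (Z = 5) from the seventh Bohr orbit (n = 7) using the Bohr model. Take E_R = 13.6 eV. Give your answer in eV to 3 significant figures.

E_n = −E_R·Z²/n² = −13.6 × 5²/7² eV = -6.94 eV
Ionisation energy = −E_n = 6.94 eV

6.94 eV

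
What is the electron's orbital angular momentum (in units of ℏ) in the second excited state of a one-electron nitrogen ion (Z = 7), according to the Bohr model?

L_n = nℏ, so L/ℏ = n = 3.

3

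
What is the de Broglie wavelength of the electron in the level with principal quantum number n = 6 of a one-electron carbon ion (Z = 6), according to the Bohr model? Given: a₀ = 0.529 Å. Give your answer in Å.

The Bohr quantisation condition is nλ = 2πr_n.
r_n = n²a₀/Z = 3.17 Å
λ = 2πr_n/n = 2π·3.17/6 = 3.32 Å

3.32 Å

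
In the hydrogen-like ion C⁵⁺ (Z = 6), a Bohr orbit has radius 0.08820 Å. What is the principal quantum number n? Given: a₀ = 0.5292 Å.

r_n = n²a₀/Z ⇒ n² = rZ/a₀ = 0.08820 × 6 / 0.5292 ≈ 1.00
n = 1

1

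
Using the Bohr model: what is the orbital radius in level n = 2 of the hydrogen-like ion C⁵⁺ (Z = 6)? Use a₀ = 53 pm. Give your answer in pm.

r_n = n²a₀/Z = 2² × 53 / 6
    = 4 × 53 / 6 = 35 pm

35 pm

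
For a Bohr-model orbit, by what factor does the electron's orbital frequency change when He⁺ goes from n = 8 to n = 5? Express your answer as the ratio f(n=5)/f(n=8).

f ∝ Z^2 · n^-3; with Z fixed, f ∝ n^-3.
f(n=5)/f(n=8) = (5/8)^-3 = 512/125

512/125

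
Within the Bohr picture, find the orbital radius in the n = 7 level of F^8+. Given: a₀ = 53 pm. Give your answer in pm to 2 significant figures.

r_n = n²a₀/Z = 7² × 53 / 9
    = 49 × 53 / 9 = 290 pm

290 pm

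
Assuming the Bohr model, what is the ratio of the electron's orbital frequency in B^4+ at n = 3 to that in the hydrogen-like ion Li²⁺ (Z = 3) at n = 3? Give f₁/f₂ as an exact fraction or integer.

f ∝ Z^2 · n^-3
f₁/f₂ = (5/3)^2 · (3/3)^-3 = 25/9

25/9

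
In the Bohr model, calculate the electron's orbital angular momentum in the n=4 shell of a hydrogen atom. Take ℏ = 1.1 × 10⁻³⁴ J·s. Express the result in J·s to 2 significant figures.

L_n = nℏ = 4 × 1.1 × 10⁻³⁴ = 4.4 × 10⁻³⁴ J·s

4.4 × 10⁻³⁴ J·s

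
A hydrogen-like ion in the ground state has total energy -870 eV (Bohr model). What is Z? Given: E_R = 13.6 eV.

8

E_n = −E_R Z²/n² ⇒ Z² = −E_n n²/E_R = 870 × 1² / 13.6 ≈ 63.97
Z = 8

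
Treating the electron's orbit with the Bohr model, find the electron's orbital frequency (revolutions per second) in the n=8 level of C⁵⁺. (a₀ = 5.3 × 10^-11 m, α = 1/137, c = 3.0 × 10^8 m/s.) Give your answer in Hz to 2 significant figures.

4.6 × 10^14 Hz

r = n²a₀/Z = 5.7 × 10^-10 m, v = Zαc/n = 1.6 × 10^6 m/s
f = v/(2πr) = 4.6 × 10^14 Hz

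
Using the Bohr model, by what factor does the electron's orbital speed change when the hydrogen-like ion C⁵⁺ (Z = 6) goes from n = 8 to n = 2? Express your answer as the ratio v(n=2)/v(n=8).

4

v ∝ Z^1 · n^-1; with Z fixed, v ∝ n^-1.
v(n=2)/v(n=8) = (2/8)^-1 = 4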